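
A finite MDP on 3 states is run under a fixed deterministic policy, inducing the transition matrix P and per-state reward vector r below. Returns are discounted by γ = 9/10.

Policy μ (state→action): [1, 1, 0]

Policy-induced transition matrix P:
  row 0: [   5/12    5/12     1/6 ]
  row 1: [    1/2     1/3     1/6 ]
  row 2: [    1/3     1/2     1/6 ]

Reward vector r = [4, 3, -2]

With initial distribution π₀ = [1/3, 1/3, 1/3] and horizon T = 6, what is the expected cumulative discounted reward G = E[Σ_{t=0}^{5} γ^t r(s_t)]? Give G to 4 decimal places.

t=0: π = [0.3333, 0.3333, 0.3333], E[r] = 1.6667, γ^t·E[r] = 1.666667, running G = 1.666667
t=1: π = [0.4167, 0.4167, 0.1667], E[r] = 2.5833, γ^t·E[r] = 2.325000, running G = 3.991667
t=2: π = [0.4375, 0.3958, 0.1667], E[r] = 2.6042, γ^t·E[r] = 2.109375, running G = 6.101042
t=3: π = [0.4358, 0.3976, 0.1667], E[r] = 2.6024, γ^t·E[r] = 1.897172, running G = 7.998214
t=4: π = [0.4359, 0.3974, 0.1667], E[r] = 2.6026, γ^t·E[r] = 1.707550, running G = 9.705763
t=5: π = [0.4359, 0.3974, 0.1667], E[r] = 2.6026, γ^t·E[r] = 1.536788, running G = 11.242551

G = 11.2426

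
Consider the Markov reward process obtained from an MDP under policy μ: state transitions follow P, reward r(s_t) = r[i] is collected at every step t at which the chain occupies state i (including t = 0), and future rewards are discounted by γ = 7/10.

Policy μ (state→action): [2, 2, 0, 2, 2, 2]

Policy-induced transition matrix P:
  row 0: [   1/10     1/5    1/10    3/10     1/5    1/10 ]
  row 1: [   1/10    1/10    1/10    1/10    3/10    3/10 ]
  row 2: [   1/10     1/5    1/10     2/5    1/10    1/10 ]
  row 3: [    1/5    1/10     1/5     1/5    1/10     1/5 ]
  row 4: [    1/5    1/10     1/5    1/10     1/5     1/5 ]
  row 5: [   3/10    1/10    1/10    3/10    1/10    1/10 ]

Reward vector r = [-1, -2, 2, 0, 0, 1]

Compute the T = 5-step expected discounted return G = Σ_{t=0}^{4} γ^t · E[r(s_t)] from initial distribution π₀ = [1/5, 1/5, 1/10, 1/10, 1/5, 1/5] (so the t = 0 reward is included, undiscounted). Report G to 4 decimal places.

G = -0.1891

t=0: π = [0.2000, 0.2000, 0.1000, 0.1000, 0.2000, 0.2000], E[r] = -0.2000, γ^t·E[r] = -0.200000, running G = -0.200000
t=1: π = [0.1700, 0.1300, 0.1300, 0.2200, 0.1800, 0.1700], E[r] = 0.0000, γ^t·E[r] = 0.000000, running G = -0.200000
t=2: π = [0.1740, 0.1300, 0.1400, 0.2290, 0.1610, 0.1660], E[r] = 0.0120, γ^t·E[r] = 0.005880, running G = -0.194120
t=3: π = [0.1722, 0.1314, 0.1390, 0.2329, 0.1595, 0.1650], E[r] = 0.0080, γ^t·E[r] = 0.002744, running G = -0.191376
t=4: π = [0.1722, 0.1311, 0.1392, 0.2324, 0.1595, 0.1655], E[r] = 0.0095, γ^t·E[r] = 0.002286, running G = -0.189090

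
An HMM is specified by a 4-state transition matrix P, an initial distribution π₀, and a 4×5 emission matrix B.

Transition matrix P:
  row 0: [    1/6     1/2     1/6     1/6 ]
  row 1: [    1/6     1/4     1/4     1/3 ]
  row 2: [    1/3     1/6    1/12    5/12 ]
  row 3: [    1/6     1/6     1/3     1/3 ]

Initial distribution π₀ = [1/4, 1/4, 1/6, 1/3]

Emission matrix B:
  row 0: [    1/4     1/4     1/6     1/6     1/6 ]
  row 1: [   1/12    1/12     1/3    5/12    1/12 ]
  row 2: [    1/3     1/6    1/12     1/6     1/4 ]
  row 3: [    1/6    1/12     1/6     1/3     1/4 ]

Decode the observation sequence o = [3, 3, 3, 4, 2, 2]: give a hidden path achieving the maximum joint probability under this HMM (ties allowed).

t=0: δ = [4.167e-02, 1.042e-01, 2.778e-02, 1.111e-01]  (obs o_0=3)
t=1: δ = [3.086e-03, 1.085e-02, 6.173e-03, 1.235e-02]  ψ = [3, 1, 3, 3]  (obs o_1=3)
t=2: δ = [3.429e-04, 1.130e-03, 6.859e-04, 1.372e-03]  ψ = [2, 1, 3, 3]  (obs o_2=3)
t=3: δ = [3.810e-05, 2.355e-05, 1.143e-04, 1.143e-04]  ψ = [2, 1, 3, 3]  (obs o_3=4)
t=4: δ = [6.351e-06, 6.351e-06, 3.175e-06, 7.938e-06]  ψ = [2, 0, 3, 2]  (obs o_4=2)
t=5: δ = [2.205e-07, 1.058e-06, 2.205e-07, 4.410e-07]  ψ = [3, 0, 3, 3]  (obs o_5=2)
backtrack: best end state = 1; path = [3, 3, 3, 2, 0, 1]

path = [3, 3, 3, 2, 0, 1]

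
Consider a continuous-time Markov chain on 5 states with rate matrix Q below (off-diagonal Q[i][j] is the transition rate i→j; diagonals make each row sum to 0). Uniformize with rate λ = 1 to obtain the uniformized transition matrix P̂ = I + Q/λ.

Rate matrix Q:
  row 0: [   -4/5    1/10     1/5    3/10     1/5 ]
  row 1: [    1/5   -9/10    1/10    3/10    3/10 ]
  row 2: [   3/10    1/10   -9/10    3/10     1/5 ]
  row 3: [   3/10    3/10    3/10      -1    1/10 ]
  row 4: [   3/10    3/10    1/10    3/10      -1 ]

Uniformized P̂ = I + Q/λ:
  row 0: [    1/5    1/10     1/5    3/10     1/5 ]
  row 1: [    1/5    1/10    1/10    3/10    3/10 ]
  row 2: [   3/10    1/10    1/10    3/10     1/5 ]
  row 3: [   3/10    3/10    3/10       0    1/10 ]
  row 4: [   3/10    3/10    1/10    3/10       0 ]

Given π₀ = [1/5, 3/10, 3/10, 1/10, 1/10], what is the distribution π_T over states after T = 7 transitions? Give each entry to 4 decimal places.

t=0: π = [0.2000, 0.3000, 0.3000, 0.1000, 0.1000]
t=1: π = [0.2500, 0.1400, 0.1400, 0.2700, 0.2000]
t=2: π = [0.2610, 0.1940, 0.1790, 0.2190, 0.1470]
t=3: π = [0.2545, 0.1732, 0.1699, 0.2343, 0.1681]
t=4: π = [0.2572, 0.1805, 0.1723, 0.2297, 0.1603]
t=5: π = [0.2562, 0.1780, 0.1717, 0.2311, 0.1630]
t=6: π = [0.2566, 0.1788, 0.1718, 0.2307, 0.1621]
t=7: π = [0.2565, 0.1786, 0.1718, 0.2308, 0.1624]

π = [0.2565, 0.1786, 0.1718, 0.2308, 0.1624]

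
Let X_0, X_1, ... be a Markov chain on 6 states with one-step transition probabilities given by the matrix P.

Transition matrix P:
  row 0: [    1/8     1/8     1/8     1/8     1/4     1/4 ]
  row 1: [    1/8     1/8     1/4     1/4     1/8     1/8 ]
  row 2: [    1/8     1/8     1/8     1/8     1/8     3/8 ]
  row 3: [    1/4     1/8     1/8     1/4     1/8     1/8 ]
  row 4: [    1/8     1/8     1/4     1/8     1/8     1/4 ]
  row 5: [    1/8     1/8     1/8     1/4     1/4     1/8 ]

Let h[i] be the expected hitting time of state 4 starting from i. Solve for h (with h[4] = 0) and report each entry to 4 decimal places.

First-step conditioning: h[4] = 0; for i ≠ 4, h[i] = 1 + Σ_k P[i][k]·h[k].
  h[0] = 1 + 1/8·h[0] + 1/8·h[1] + 1/8·h[2] + 1/8·h[3] + 1/4·h[5]
  h[1] = 1 + 1/8·h[0] + 1/8·h[1] + 1/4·h[2] + 1/4·h[3] + 1/8·h[5]
  h[2] = 1 + 1/8·h[0] + 1/8·h[1] + 1/8·h[2] + 1/8·h[3] + 3/8·h[5]
  h[3] = 1 + 1/4·h[0] + 1/8·h[1] + 1/8·h[2] + 1/4·h[3] + 1/8·h[5]
  h[5] = 1 + 1/8·h[0] + 1/8·h[1] + 1/8·h[2] + 1/4·h[3] + 1/8·h[5]
Solving the 5×5 linear system over states ≠ 4 gives exactly h = [32768/6327, 12632/2109, 36928/6327, 37376/6327, 0, 33280/6327] (h[4] = 0 is the target).

h = [5.1791, 5.9896, 5.8366, 5.9074, 0.0000, 5.2600]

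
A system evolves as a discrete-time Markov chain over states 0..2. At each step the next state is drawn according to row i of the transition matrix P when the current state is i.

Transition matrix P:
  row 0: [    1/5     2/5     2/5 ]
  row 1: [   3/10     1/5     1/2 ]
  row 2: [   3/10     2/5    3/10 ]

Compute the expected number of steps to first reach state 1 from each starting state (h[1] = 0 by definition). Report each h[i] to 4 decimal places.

First-step conditioning: h[1] = 0; for i ≠ 1, h[i] = 1 + Σ_k P[i][k]·h[k].
  h[0] = 1 + 1/5·h[0] + 2/5·h[2]
  h[2] = 1 + 3/10·h[0] + 3/10·h[2]
Solving the 2×2 linear system over states ≠ 1 gives exactly h = [5/2, 0, 5/2] (h[1] = 0 is the target).

h = [2.5000, 0.0000, 2.5000]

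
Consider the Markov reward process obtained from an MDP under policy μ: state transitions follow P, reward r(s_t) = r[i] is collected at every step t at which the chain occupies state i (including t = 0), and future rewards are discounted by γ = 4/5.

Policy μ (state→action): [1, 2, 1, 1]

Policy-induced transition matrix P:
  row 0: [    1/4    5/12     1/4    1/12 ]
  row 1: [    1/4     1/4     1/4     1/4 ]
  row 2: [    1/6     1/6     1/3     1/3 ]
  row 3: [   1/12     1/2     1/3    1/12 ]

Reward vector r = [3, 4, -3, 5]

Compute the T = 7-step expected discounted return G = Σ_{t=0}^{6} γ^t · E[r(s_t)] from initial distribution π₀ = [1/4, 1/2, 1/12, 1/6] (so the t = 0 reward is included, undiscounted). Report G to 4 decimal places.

t=0: π = [0.2500, 0.5000, 0.0833, 0.1667], E[r] = 3.3333, γ^t·E[r] = 3.333333, running G = 3.333333
t=1: π = [0.2153, 0.3264, 0.2708, 0.1875], E[r] = 2.0764, γ^t·E[r] = 1.661111, running G = 4.994444
t=2: π = [0.1962, 0.3102, 0.2882, 0.2054], E[r] = 1.9919, γ^t·E[r] = 1.274815, running G = 6.269259
t=3: π = [0.1917, 0.3100, 0.2911, 0.2071], E[r] = 1.9774, γ^t·E[r] = 1.012420, running G = 7.281679
t=4: π = [0.1912, 0.3095, 0.2915, 0.2078], E[r] = 1.9759, γ^t·E[r] = 0.809345, running G = 8.091024
t=5: π = [0.1911, 0.3095, 0.2916, 0.2078], E[r] = 1.9755, γ^t·E[r] = 0.647316, running G = 8.738340
t=6: π = [0.1911, 0.3095, 0.2916, 0.2078], E[r] = 1.9754, γ^t·E[r] = 0.517850, running G = 9.256190

G = 9.2562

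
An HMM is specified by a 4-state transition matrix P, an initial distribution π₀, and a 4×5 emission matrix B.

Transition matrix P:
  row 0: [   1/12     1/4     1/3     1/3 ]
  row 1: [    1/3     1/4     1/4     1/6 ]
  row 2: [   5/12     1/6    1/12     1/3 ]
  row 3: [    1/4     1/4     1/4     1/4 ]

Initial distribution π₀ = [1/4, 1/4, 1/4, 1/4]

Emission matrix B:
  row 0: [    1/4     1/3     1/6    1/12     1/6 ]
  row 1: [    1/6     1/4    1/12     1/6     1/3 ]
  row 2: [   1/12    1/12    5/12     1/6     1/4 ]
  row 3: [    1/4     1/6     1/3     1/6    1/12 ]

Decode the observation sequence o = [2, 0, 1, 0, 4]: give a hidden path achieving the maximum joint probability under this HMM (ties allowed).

t=0: δ = [4.167e-02, 2.083e-02, 1.042e-01, 8.333e-02]  (obs o_0=2)
t=1: δ = [1.085e-02, 3.472e-03, 1.736e-03, 8.681e-03]  ψ = [2, 3, 3, 2]  (obs o_1=0)
t=2: δ = [7.234e-04, 6.782e-04, 3.014e-04, 6.028e-04]  ψ = [3, 0, 0, 0]  (obs o_2=1)
t=3: δ = [5.651e-05, 3.014e-05, 2.009e-05, 6.028e-05]  ψ = [1, 0, 0, 0]  (obs o_3=0)
t=4: δ = [2.512e-06, 5.023e-06, 4.710e-06, 1.570e-06]  ψ = [3, 3, 0, 0]  (obs o_4=4)
backtrack: best end state = 1; path = [2, 3, 0, 3, 1]

path = [2, 3, 0, 3, 1]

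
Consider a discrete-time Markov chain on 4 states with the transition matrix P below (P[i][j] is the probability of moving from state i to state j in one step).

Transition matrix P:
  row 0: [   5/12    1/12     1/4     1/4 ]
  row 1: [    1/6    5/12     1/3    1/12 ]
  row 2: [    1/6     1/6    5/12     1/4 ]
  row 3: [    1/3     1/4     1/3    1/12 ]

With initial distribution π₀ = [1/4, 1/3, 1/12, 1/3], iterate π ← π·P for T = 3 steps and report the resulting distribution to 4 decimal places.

t=0: π = [0.2500, 0.3333, 0.0833, 0.3333]
t=1: π = [0.2847, 0.2569, 0.3194, 0.1389]
t=2: π = [0.2610, 0.2188, 0.3362, 0.1840]
t=3: π = [0.2626, 0.2149, 0.3396, 0.1829]

π = [0.2626, 0.2149, 0.3396, 0.1829]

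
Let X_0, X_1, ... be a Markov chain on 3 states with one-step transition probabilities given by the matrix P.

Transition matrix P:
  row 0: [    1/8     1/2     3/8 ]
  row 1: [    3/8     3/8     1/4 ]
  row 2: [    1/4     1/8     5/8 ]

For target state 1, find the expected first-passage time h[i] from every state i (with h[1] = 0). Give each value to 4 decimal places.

First-step conditioning: h[1] = 0; for i ≠ 1, h[i] = 1 + Σ_k P[i][k]·h[k].
  h[0] = 1 + 1/8·h[0] + 3/8·h[2]
  h[2] = 1 + 1/4·h[0] + 5/8·h[2]
Solving the 2×2 linear system over states ≠ 1 gives exactly h = [16/5, 0, 24/5] (h[1] = 0 is the target).

h = [3.2000, 0.0000, 4.8000]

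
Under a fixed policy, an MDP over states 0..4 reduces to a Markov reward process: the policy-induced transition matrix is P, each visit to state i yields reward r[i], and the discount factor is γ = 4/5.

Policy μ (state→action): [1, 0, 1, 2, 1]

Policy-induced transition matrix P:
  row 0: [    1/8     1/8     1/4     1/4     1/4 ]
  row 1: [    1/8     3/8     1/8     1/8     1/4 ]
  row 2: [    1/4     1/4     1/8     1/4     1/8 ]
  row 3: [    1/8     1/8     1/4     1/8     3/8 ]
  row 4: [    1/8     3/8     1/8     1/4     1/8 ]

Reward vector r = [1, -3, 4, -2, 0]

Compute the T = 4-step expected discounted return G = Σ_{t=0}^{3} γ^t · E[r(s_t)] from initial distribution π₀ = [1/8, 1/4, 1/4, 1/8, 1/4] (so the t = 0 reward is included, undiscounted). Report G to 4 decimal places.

t=0: π = [0.1250, 0.2500, 0.2500, 0.1250, 0.2500], E[r] = 0.1250, γ^t·E[r] = 0.125000, running G = 0.125000
t=1: π = [0.1563, 0.2813, 0.1563, 0.2031, 0.2031], E[r] = -0.4688, γ^t·E[r] = -0.375000, running G = -0.250000
t=2: π = [0.1445, 0.2656, 0.1699, 0.1895, 0.2305], E[r] = -0.3516, γ^t·E[r] = -0.225000, running G = -0.475000
t=3: π = [0.1462, 0.2703, 0.1667, 0.1931, 0.2236], E[r] = -0.3838, γ^t·E[r] = -0.196500, running G = -0.671500

G = -0.6715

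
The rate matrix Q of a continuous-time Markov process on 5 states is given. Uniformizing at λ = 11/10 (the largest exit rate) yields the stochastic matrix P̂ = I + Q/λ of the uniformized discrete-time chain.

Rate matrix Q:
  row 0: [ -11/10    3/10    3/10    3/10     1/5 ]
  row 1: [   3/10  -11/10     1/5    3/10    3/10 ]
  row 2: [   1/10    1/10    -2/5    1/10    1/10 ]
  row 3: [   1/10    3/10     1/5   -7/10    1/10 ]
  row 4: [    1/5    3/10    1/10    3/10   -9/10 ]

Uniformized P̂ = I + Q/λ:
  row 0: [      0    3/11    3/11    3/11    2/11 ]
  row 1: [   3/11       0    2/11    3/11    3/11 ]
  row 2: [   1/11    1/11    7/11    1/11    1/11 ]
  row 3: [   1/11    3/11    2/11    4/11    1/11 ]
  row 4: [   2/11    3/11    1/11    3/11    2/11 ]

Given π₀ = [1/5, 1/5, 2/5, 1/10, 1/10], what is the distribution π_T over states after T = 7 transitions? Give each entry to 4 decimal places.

π = [0.1233, 0.1671, 0.3300, 0.2339, 0.1457]

t=0: π = [0.2000, 0.2000, 0.4000, 0.1000, 0.1000]
t=1: π = [0.1182, 0.1455, 0.3727, 0.2091, 0.1545]
t=2: π = [0.1207, 0.1653, 0.3479, 0.2240, 0.1421]
t=3: π = [0.1229, 0.1644, 0.3380, 0.2298, 0.1449]
t=4: π = [0.1228, 0.1664, 0.3335, 0.2322, 0.1451]
t=5: π = [0.1232, 0.1667, 0.3314, 0.2332, 0.1455]
t=6: π = [0.1232, 0.1670, 0.3304, 0.2337, 0.1456]
t=7: π = [0.1233, 0.1671, 0.3300, 0.2339, 0.1457]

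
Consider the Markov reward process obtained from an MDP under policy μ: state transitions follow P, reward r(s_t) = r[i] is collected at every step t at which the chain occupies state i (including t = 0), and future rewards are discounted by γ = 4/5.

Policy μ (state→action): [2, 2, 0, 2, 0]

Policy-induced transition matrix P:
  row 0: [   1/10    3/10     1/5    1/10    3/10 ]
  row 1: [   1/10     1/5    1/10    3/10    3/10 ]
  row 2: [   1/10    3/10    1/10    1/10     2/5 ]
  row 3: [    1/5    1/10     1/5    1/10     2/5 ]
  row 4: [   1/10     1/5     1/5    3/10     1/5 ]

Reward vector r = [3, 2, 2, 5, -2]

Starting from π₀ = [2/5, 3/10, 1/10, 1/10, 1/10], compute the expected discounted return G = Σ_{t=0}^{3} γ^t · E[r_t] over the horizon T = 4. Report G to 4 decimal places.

G = 5.1798

t=0: π = [0.4000, 0.3000, 0.1000, 0.1000, 0.1000], E[r] = 2.3000, γ^t·E[r] = 2.300000, running G = 2.300000
t=1: π = [0.1100, 0.2400, 0.1600, 0.1800, 0.3100], E[r] = 1.4100, γ^t·E[r] = 1.128000, running G = 3.428000
t=2: π = [0.1180, 0.2090, 0.1600, 0.2100, 0.3030], E[r] = 1.5360, γ^t·E[r] = 0.983040, running G = 4.411040
t=3: π = [0.1210, 0.2068, 0.1631, 0.2024, 0.3067], E[r] = 1.5014, γ^t·E[r] = 0.768717, running G = 5.179757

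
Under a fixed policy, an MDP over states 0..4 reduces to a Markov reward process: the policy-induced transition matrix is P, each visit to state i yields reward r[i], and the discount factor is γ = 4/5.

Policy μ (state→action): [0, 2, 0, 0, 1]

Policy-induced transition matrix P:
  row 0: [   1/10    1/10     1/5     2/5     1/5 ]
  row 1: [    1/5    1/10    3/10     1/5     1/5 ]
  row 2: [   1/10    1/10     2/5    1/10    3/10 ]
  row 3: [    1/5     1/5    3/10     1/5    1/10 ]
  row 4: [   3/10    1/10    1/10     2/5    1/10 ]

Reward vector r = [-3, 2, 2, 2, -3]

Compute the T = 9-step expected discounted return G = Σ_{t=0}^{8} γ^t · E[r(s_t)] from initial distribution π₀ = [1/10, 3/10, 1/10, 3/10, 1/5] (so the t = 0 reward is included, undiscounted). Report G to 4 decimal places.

G = 1.1982

t=0: π = [0.1000, 0.3000, 0.1000, 0.3000, 0.2000], E[r] = 0.5000, γ^t·E[r] = 0.500000, running G = 0.500000
t=1: π = [0.2000, 0.1300, 0.2600, 0.2500, 0.1600], E[r] = 0.2000, γ^t·E[r] = 0.160000, running G = 0.660000
t=2: π = [0.1700, 0.1250, 0.2740, 0.2460, 0.1850], E[r] = 0.2250, γ^t·E[r] = 0.144000, running G = 0.804000
t=3: π = [0.1741, 0.1246, 0.2734, 0.2436, 0.1843], E[r] = 0.2080, γ^t·E[r] = 0.106496, running G = 0.910496
t=4: π = [0.1737, 0.1244, 0.2731, 0.2443, 0.1846], E[r] = 0.2089, γ^t·E[r] = 0.085545, running G = 0.996041
t=5: π = [0.1738, 0.1244, 0.2730, 0.2443, 0.1844], E[r] = 0.2090, γ^t·E[r] = 0.068488, running G = 1.064529
t=6: π = [0.1738, 0.1244, 0.2730, 0.2443, 0.1844], E[r] = 0.2091, γ^t·E[r] = 0.054804, running G = 1.119333
t=7: π = [0.1738, 0.1244, 0.2730, 0.2443, 0.1844], E[r] = 0.2090, γ^t·E[r] = 0.043841, running G = 1.163174
t=8: π = [0.1738, 0.1244, 0.2730, 0.2443, 0.1844], E[r] = 0.2090, γ^t·E[r] = 0.035072, running G = 1.198246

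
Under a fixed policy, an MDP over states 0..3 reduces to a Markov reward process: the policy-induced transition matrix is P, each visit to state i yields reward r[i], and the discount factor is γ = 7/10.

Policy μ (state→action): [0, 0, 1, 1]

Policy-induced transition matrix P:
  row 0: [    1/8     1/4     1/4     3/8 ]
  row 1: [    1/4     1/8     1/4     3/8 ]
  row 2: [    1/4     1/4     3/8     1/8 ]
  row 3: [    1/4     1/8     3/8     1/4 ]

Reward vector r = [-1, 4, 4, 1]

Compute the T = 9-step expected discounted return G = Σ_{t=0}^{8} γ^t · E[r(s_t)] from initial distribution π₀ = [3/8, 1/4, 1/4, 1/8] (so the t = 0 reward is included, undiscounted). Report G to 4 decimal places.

t=0: π = [0.3750, 0.2500, 0.2500, 0.1250], E[r] = 1.7500, γ^t·E[r] = 1.750000, running G = 1.750000
t=1: π = [0.2031, 0.2031, 0.2969, 0.2969], E[r] = 2.0938, γ^t·E[r] = 1.465625, running G = 3.215625
t=2: π = [0.2246, 0.1875, 0.3242, 0.2637], E[r] = 2.0859, γ^t·E[r] = 1.022109, running G = 4.237734
t=3: π = [0.2219, 0.1936, 0.3235, 0.2610], E[r] = 2.1074, γ^t·E[r] = 0.722846, running G = 4.960580
t=4: π = [0.2223, 0.1932, 0.3231, 0.2615], E[r] = 2.1042, γ^t·E[r] = 0.505215, running G = 5.465795
t=5: π = [0.2222, 0.1932, 0.3231, 0.2615], E[r] = 2.1043, γ^t·E[r] = 0.353665, running G = 5.819460
t=6: π = [0.2222, 0.1932, 0.3231, 0.2615], E[r] = 2.1043, γ^t·E[r] = 0.247565, running G = 6.067025
t=7: π = [0.2222, 0.1932, 0.3231, 0.2615], E[r] = 2.1043, γ^t·E[r] = 0.173296, running G = 6.240321
t=8: π = [0.2222, 0.1932, 0.3231, 0.2615], E[r] = 2.1043, γ^t·E[r] = 0.121307, running G = 6.361629

G = 6.3616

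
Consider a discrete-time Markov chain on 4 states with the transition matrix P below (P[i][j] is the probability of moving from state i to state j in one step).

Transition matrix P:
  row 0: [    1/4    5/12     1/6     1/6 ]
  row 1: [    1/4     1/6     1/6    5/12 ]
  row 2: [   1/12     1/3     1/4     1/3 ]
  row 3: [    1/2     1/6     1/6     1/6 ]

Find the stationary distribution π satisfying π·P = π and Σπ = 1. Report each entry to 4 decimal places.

π = [0.2857, 0.2684, 0.1818, 0.2641]

Balance equations π_j = Σ_i π_i·P[i][j]:
  π_0 = 1/4·π_0 + 1/4·π_1 + 1/12·π_2 + 1/2·π_3
  π_1 = 5/12·π_0 + 1/6·π_1 + 1/3·π_2 + 1/6·π_3
  π_2 = 1/6·π_0 + 1/6·π_1 + 1/4·π_2 + 1/6·π_3
  normalize: π_0 + π_1 + π_2 + π_3 = 1
Solving the linear system gives exactly π = [2/7, 62/231, 2/11, 61/231].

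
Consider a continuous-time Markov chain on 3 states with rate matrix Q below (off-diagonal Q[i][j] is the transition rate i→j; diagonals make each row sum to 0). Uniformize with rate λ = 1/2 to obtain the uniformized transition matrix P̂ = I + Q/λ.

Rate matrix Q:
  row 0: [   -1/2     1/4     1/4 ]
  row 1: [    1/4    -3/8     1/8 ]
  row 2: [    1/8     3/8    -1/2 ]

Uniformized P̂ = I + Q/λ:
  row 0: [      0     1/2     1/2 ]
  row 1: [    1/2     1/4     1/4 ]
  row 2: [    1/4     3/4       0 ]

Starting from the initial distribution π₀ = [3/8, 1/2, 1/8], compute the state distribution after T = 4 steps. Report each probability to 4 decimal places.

π = [0.2856, 0.4546, 0.2598]

t=0: π = [0.3750, 0.5000, 0.1250]
t=1: π = [0.2813, 0.4063, 0.3125]
t=2: π = [0.2813, 0.4766, 0.2422]
t=3: π = [0.2988, 0.4414, 0.2598]
t=4: π = [0.2856, 0.4546, 0.2598]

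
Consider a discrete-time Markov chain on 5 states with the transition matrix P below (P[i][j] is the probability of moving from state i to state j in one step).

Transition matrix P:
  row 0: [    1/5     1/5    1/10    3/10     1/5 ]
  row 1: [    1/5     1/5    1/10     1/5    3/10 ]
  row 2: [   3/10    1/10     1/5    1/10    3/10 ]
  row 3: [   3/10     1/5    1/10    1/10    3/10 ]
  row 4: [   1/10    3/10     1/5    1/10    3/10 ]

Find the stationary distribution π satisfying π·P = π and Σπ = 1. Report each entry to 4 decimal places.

Balance equations π_j = Σ_i π_i·P[i][j]:
  π_0 = 1/5·π_0 + 1/5·π_1 + 3/10·π_2 + 3/10·π_3 + 1/10·π_4
  π_1 = 1/5·π_0 + 1/5·π_1 + 1/10·π_2 + 1/5·π_3 + 3/10·π_4
  π_2 = 1/10·π_0 + 1/10·π_1 + 1/5·π_2 + 1/10·π_3 + 1/5·π_4
  π_3 = 3/10·π_0 + 1/5·π_1 + 1/10·π_2 + 1/10·π_3 + 1/10·π_4
  normalize: π_0 + π_1 + π_2 + π_3 + π_4 = 1
Solving the linear system gives exactly π = [983/4856, 519/2428, 1381/9712, 393/2428, 2717/9712].

π = [0.2024, 0.2138, 0.1422, 0.1619, 0.2798]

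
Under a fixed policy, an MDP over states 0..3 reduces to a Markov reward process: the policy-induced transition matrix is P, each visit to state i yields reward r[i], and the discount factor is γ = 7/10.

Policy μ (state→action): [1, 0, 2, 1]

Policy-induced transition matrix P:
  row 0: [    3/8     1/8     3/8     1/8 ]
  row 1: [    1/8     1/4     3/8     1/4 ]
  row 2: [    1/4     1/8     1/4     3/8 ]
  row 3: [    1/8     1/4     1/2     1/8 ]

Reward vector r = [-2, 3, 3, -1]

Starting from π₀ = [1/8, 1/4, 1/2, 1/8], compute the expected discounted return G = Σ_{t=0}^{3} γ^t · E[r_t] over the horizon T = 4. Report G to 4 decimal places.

G = 3.2149

t=0: π = [0.1250, 0.2500, 0.5000, 0.1250], E[r] = 1.8750, γ^t·E[r] = 1.875000, running G = 1.875000
t=1: π = [0.2188, 0.1719, 0.3281, 0.2813], E[r] = 0.7813, γ^t·E[r] = 0.546875, running G = 2.421875
t=2: π = [0.2207, 0.1816, 0.3691, 0.2285], E[r] = 0.9824, γ^t·E[r] = 0.481387, running G = 2.903262
t=3: π = [0.2263, 0.1763, 0.3574, 0.2400], E[r] = 0.9084, γ^t·E[r] = 0.311597, running G = 3.214859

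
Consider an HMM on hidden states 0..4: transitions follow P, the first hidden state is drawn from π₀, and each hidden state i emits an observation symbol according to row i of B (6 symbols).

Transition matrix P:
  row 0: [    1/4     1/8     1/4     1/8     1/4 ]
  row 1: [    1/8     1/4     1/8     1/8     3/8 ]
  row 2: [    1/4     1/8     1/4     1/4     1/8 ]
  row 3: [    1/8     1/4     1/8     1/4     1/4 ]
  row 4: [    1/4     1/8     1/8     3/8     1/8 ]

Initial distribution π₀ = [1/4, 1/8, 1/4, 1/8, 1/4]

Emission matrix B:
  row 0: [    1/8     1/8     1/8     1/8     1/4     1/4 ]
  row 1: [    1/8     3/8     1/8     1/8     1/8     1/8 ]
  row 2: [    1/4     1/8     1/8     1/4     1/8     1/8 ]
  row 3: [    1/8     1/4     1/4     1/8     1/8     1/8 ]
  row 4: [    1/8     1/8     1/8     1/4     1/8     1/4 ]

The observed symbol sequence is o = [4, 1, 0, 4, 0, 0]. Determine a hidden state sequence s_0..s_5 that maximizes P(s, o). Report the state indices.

t=0: δ = [6.250e-02, 1.562e-02, 3.125e-02, 1.562e-02, 3.125e-02]  (obs o_0=4)
t=1: δ = [1.953e-03, 2.930e-03, 1.953e-03, 2.930e-03, 1.953e-03]  ψ = [0, 0, 0, 4, 0]  (obs o_1=1)
t=2: δ = [6.104e-05, 9.155e-05, 1.221e-04, 9.155e-05, 1.373e-04]  ψ = [0, 1, 0, 3, 1]  (obs o_2=0)
t=3: δ = [8.583e-06, 2.861e-06, 3.815e-06, 6.437e-06, 4.292e-06]  ψ = [4, 1, 2, 4, 1]  (obs o_3=4)
t=4: δ = [2.682e-07, 2.012e-07, 5.364e-07, 2.012e-07, 2.682e-07]  ψ = [0, 3, 0, 3, 0]  (obs o_4=0)
t=5: δ = [1.676e-08, 8.382e-09, 3.353e-08, 1.676e-08, 9.430e-09]  ψ = [2, 2, 2, 2, 1]  (obs o_5=0)
backtrack: best end state = 2; path = [0, 1, 4, 0, 2, 2]

path = [0, 1, 4, 0, 2, 2]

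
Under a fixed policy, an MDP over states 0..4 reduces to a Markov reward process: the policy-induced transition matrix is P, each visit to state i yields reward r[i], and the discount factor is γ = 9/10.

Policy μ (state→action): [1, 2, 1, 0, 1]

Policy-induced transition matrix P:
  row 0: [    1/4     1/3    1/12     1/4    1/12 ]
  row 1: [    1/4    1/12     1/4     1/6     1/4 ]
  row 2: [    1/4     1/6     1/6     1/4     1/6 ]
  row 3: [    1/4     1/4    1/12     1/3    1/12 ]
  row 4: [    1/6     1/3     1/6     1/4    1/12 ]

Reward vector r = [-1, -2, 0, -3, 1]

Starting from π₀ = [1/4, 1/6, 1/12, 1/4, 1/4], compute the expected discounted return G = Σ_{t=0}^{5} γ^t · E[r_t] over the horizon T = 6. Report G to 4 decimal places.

G = -6.0068

t=0: π = [0.2500, 0.1667, 0.0833, 0.2500, 0.2500], E[r] = -1.0833, γ^t·E[r] = -1.083333, running G = -1.083333
t=1: π = [0.2292, 0.2569, 0.1389, 0.2569, 0.1181], E[r] = -1.3958, γ^t·E[r] = -1.256250, running G = -2.339583
t=2: π = [0.2402, 0.2245, 0.1476, 0.2500, 0.1377], E[r] = -1.3015, γ^t·E[r] = -1.054219, running G = -3.393802
t=3: π = [0.2385, 0.2318, 0.1445, 0.2521, 0.1331], E[r] = -1.3254, γ^t·E[r] = -0.966199, running G = -4.360001
t=4: π = [0.2389, 0.2303, 0.1451, 0.2517, 0.1340], E[r] = -1.3206, γ^t·E[r] = -0.866431, running G = -5.226432
t=5: π = [0.2388, 0.2306, 0.1450, 0.2518, 0.1338], E[r] = -1.3216, γ^t·E[r] = -0.780382, running G = -6.006815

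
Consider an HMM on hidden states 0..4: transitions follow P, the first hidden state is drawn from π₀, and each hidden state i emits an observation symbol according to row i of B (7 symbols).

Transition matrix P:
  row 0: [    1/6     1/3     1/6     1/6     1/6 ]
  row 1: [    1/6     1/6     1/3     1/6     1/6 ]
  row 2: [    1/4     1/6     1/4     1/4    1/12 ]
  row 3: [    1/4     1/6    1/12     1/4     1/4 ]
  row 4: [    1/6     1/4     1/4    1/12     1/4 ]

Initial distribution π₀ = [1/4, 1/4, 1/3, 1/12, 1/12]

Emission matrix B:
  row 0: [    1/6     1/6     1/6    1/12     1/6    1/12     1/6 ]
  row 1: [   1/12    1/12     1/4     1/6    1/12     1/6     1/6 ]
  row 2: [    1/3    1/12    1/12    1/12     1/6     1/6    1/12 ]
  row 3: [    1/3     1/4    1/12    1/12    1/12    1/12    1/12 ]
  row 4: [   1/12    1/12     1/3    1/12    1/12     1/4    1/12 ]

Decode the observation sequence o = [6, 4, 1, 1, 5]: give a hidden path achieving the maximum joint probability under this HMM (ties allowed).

t=0: δ = [4.167e-02, 4.167e-02, 2.778e-02, 6.944e-03, 6.944e-03]  (obs o_0=6)
t=1: δ = [1.157e-03, 1.157e-03, 2.315e-03, 5.787e-04, 5.787e-04]  ψ = [0, 0, 1, 0, 0]  (obs o_1=4)
t=2: δ = [9.645e-05, 3.215e-05, 4.823e-05, 1.447e-04, 1.608e-05]  ψ = [2, 0, 2, 2, 0]  (obs o_2=1)
t=3: δ = [6.028e-06, 2.679e-06, 1.340e-06, 9.042e-06, 3.014e-06]  ψ = [3, 0, 0, 3, 3]  (obs o_3=1)
t=4: δ = [1.884e-07, 3.349e-07, 1.674e-07, 1.884e-07, 5.651e-07]  ψ = [3, 0, 0, 3, 3]  (obs o_4=5)
backtrack: best end state = 4; path = [1, 2, 3, 3, 4]

path = [1, 2, 3, 3, 4]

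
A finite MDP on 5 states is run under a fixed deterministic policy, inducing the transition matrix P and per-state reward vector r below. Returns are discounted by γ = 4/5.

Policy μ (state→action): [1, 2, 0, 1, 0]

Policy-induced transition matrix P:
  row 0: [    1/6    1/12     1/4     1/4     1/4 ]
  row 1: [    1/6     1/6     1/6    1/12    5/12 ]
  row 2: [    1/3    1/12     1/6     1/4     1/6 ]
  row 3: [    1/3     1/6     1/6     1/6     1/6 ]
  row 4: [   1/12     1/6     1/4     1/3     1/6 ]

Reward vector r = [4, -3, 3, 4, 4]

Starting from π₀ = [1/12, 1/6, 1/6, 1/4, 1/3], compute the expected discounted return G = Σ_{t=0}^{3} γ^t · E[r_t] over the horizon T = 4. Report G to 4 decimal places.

G = 8.1986

t=0: π = [0.0833, 0.1667, 0.1667, 0.2500, 0.3333], E[r] = 2.6667, γ^t·E[r] = 2.666667, running G = 2.666667
t=1: π = [0.2083, 0.1458, 0.2014, 0.2292, 0.2153], E[r] = 2.7778, γ^t·E[r] = 2.222222, running G = 4.888889
t=2: π = [0.2205, 0.1325, 0.2020, 0.2245, 0.2205], E[r] = 2.8704, γ^t·E[r] = 1.837037, running G = 6.725926
t=3: π = [0.2194, 0.1315, 0.2034, 0.2276, 0.2182], E[r] = 2.8764, γ^t·E[r] = 1.472691, running G = 8.198617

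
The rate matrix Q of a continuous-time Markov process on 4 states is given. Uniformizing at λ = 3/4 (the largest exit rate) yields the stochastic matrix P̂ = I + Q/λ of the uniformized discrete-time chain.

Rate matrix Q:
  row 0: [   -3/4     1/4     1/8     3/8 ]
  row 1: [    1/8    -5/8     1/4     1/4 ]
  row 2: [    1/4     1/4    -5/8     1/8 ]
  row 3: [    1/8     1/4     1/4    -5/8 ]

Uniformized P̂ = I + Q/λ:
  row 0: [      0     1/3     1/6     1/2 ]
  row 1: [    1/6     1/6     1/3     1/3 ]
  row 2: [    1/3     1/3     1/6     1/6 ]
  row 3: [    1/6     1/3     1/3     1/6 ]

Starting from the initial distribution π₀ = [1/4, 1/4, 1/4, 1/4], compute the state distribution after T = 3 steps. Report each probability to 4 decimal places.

π = [0.1806, 0.2859, 0.2593, 0.2743]

t=0: π = [0.2500, 0.2500, 0.2500, 0.2500]
t=1: π = [0.1667, 0.2917, 0.2500, 0.2917]
t=2: π = [0.1806, 0.2847, 0.2639, 0.2708]
t=3: π = [0.1806, 0.2859, 0.2593, 0.2743]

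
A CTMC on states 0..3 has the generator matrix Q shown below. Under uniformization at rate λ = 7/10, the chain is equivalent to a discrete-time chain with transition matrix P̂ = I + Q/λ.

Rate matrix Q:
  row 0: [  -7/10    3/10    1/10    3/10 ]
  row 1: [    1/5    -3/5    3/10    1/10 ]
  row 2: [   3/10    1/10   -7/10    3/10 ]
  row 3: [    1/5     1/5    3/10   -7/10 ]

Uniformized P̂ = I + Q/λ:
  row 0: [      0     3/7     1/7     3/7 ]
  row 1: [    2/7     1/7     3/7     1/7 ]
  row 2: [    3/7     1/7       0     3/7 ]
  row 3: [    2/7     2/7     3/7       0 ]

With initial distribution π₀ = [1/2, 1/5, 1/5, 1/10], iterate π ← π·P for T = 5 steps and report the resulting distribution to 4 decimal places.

t=0: π = [0.5000, 0.2000, 0.2000, 0.1000]
t=1: π = [0.1714, 0.3000, 0.2000, 0.3286]
t=2: π = [0.2653, 0.2388, 0.2939, 0.2020]
t=3: π = [0.2519, 0.2475, 0.2268, 0.2738]
t=4: π = [0.2461, 0.2539, 0.2594, 0.2405]
t=5: π = [0.2524, 0.2475, 0.2471, 0.2529]

π = [0.2524, 0.2475, 0.2471, 0.2529]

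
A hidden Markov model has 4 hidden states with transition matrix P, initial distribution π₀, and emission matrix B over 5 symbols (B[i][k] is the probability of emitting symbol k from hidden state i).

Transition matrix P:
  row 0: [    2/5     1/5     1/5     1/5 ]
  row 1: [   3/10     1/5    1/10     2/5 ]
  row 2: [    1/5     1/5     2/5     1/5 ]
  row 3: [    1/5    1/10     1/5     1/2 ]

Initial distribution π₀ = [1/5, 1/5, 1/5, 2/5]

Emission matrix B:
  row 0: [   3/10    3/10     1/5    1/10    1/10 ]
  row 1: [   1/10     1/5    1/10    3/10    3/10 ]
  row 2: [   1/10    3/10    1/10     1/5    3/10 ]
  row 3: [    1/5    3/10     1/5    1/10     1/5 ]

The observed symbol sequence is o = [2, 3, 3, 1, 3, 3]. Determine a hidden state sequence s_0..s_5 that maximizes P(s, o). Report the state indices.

t=0: δ = [4.000e-02, 2.000e-02, 2.000e-02, 8.000e-02]  (obs o_0=2)
t=1: δ = [1.600e-03, 2.400e-03, 3.200e-03, 4.000e-03]  ψ = [0, 0, 3, 3]  (obs o_1=3)
t=2: δ = [8.000e-05, 1.920e-04, 2.560e-04, 2.000e-04]  ψ = [3, 2, 2, 3]  (obs o_2=3)
t=3: δ = [1.728e-05, 1.024e-05, 3.072e-05, 3.000e-05]  ψ = [1, 2, 2, 3]  (obs o_3=1)
t=4: δ = [6.912e-07, 1.843e-06, 2.458e-06, 1.500e-06]  ψ = [0, 2, 2, 3]  (obs o_4=3)
t=5: δ = [5.530e-08, 1.475e-07, 1.966e-07, 7.500e-08]  ψ = [1, 2, 2, 3]  (obs o_5=3)
backtrack: best end state = 2; path = [3, 2, 2, 2, 2, 2]

path = [3, 2, 2, 2, 2, 2]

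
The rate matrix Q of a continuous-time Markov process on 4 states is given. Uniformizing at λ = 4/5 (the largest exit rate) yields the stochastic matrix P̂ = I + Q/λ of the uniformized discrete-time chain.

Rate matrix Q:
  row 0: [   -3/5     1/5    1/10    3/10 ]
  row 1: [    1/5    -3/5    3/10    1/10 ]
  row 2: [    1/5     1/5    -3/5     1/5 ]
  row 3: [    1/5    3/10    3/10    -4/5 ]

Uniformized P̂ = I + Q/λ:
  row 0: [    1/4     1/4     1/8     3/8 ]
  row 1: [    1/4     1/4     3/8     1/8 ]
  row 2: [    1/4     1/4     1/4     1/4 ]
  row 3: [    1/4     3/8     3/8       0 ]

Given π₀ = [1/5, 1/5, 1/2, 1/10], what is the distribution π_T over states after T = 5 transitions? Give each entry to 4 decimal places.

t=0: π = [0.2000, 0.2000, 0.5000, 0.1000]
t=1: π = [0.2500, 0.2625, 0.2625, 0.2250]
t=2: π = [0.2500, 0.2781, 0.2797, 0.1922]
t=3: π = [0.2500, 0.2740, 0.2775, 0.1984]
t=4: π = [0.2500, 0.2748, 0.2778, 0.1974]
t=5: π = [0.2500, 0.2747, 0.2778, 0.1976]

π = [0.2500, 0.2747, 0.2778, 0.1976]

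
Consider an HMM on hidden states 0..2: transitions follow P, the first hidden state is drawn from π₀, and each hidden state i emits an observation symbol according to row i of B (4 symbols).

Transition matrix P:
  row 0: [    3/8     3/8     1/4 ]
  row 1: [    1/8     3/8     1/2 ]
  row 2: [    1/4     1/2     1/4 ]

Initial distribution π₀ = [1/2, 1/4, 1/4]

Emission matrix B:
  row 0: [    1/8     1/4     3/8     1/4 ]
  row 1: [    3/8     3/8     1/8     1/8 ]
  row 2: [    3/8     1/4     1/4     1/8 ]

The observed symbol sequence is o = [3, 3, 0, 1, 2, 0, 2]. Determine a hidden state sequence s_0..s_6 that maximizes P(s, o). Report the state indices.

t=0: δ = [1.250e-01, 3.125e-02, 3.125e-02]  (obs o_0=3)
t=1: δ = [1.172e-02, 5.859e-03, 3.906e-03]  ψ = [0, 0, 0]  (obs o_1=3)
t=2: δ = [5.493e-04, 1.648e-03, 1.099e-03]  ψ = [0, 0, 0]  (obs o_2=0)
t=3: δ = [6.866e-05, 2.317e-04, 2.060e-04]  ψ = [2, 1, 1]  (obs o_3=1)
t=4: δ = [1.931e-05, 1.287e-05, 2.897e-05]  ψ = [2, 2, 1]  (obs o_4=2)
t=5: δ = [9.052e-07, 5.431e-06, 2.716e-06]  ψ = [0, 2, 2]  (obs o_5=0)
t=6: δ = [2.546e-07, 2.546e-07, 6.789e-07]  ψ = [1, 1, 1]  (obs o_6=2)
backtrack: best end state = 2; path = [0, 0, 1, 1, 2, 1, 2]

path = [0, 0, 1, 1, 2, 1, 2]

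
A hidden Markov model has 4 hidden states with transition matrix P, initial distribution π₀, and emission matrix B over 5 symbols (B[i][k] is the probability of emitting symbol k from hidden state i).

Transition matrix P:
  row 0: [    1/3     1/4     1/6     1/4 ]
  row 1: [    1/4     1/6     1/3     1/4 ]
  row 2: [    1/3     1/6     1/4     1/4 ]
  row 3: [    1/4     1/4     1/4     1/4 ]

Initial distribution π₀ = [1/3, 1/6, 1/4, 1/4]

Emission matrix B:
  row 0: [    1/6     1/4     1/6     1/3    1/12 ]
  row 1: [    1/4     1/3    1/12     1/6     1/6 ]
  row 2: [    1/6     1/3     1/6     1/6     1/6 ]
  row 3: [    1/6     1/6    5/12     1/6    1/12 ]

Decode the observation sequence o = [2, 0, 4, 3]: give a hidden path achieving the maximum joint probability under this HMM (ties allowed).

t=0: δ = [5.556e-02, 1.389e-02, 4.167e-02, 1.042e-01]  (obs o_0=2)
t=1: δ = [4.340e-03, 6.510e-03, 4.340e-03, 4.340e-03]  ψ = [3, 3, 3, 3]  (obs o_1=0)
t=2: δ = [1.356e-04, 1.808e-04, 3.617e-04, 1.356e-04]  ψ = [1, 0, 1, 1]  (obs o_2=4)
t=3: δ = [4.019e-05, 1.005e-05, 1.507e-05, 1.507e-05]  ψ = [2, 2, 2, 2]  (obs o_3=3)
backtrack: best end state = 0; path = [3, 1, 2, 0]

path = [3, 1, 2, 0]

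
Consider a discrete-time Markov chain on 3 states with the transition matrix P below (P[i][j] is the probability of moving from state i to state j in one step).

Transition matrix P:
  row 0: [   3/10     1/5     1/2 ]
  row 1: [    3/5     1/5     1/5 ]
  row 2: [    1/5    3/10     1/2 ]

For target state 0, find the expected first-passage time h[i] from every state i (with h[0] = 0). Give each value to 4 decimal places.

First-step conditioning: h[0] = 0; for i ≠ 0, h[i] = 1 + Σ_k P[i][k]·h[k].
  h[1] = 1 + 1/5·h[1] + 1/5·h[2]
  h[2] = 1 + 3/10·h[1] + 1/2·h[2]
Solving the 2×2 linear system over states ≠ 0 gives exactly h = [0, 35/17, 55/17] (h[0] = 0 is the target).

h = [0.0000, 2.0588, 3.2353]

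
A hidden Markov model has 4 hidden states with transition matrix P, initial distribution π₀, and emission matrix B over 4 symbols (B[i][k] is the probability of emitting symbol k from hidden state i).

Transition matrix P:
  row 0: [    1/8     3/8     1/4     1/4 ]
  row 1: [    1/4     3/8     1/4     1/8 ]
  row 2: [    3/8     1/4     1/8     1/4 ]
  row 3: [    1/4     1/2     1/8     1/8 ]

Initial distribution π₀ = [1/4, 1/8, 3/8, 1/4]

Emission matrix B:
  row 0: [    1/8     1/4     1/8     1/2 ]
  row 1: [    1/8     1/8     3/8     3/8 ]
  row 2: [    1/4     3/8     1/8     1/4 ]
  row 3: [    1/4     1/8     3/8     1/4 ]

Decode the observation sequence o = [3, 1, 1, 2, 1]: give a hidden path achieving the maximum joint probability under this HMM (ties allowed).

t=0: δ = [1.250e-01, 4.688e-02, 9.375e-02, 6.250e-02]  (obs o_0=3)
t=1: δ = [8.789e-03, 5.859e-03, 1.172e-02, 3.906e-03]  ψ = [2, 0, 0, 0]  (obs o_1=1)
t=2: δ = [1.099e-03, 4.120e-04, 8.240e-04, 3.662e-04]  ψ = [2, 0, 0, 2]  (obs o_2=1)
t=3: δ = [3.862e-05, 1.545e-04, 3.433e-05, 1.030e-04]  ψ = [2, 0, 0, 0]  (obs o_3=2)
t=4: δ = [9.656e-06, 7.242e-06, 1.448e-05, 2.414e-06]  ψ = [1, 1, 1, 1]  (obs o_4=1)
backtrack: best end state = 2; path = [0, 2, 0, 1, 2]

path = [0, 2, 0, 1, 2]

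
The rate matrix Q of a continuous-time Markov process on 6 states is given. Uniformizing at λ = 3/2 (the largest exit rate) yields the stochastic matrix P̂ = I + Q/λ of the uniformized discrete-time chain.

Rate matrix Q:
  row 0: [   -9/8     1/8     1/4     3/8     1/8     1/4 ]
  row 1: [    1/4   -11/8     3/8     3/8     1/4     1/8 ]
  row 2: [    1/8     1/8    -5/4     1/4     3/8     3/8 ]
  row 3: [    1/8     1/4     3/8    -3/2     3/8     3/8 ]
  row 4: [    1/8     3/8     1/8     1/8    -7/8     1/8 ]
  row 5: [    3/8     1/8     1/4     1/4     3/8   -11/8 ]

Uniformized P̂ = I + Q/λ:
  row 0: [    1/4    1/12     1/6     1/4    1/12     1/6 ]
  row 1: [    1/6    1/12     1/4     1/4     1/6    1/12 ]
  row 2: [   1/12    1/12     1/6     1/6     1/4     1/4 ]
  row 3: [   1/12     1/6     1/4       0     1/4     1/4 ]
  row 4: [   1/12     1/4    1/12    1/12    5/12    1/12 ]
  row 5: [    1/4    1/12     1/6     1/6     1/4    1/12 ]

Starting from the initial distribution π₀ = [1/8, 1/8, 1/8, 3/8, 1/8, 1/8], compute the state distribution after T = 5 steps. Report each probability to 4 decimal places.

π = [0.1433, 0.1383, 0.1688, 0.1446, 0.2575, 0.1475]

t=0: π = [0.1250, 0.1250, 0.1250, 0.3750, 0.1250, 0.1250]
t=1: π = [0.1354, 0.1354, 0.1979, 0.1146, 0.2396, 0.1771]
t=2: π = [0.1467, 0.1328, 0.1675, 0.1502, 0.2561, 0.1467]
t=3: π = [0.1433, 0.1385, 0.1689, 0.1436, 0.2572, 0.1485]
t=4: π = [0.1435, 0.1382, 0.1687, 0.1448, 0.2574, 0.1474]
t=5: π = [0.1433, 0.1383, 0.1688, 0.1446, 0.2575, 0.1475]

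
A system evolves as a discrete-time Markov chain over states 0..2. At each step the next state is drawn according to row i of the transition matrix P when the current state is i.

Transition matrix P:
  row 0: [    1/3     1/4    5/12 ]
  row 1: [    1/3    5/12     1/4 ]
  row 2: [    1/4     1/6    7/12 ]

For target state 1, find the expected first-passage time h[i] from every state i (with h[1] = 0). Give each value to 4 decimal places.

h = [4.8000, 0.0000, 5.2800]

First-step conditioning: h[1] = 0; for i ≠ 1, h[i] = 1 + Σ_k P[i][k]·h[k].
  h[0] = 1 + 1/3·h[0] + 5/12·h[2]
  h[2] = 1 + 1/4·h[0] + 7/12·h[2]
Solving the 2×2 linear system over states ≠ 1 gives exactly h = [24/5, 0, 132/25] (h[1] = 0 is the target).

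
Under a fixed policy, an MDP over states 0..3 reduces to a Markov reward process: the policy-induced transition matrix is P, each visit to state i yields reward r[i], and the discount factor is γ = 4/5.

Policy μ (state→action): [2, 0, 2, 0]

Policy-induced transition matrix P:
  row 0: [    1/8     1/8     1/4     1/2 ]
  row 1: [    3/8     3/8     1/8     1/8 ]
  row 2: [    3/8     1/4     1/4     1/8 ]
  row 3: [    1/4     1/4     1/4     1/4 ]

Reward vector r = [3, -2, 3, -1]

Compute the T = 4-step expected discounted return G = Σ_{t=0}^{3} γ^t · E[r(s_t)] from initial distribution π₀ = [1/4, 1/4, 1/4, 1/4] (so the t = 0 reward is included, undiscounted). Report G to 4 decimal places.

G = 2.1843

t=0: π = [0.2500, 0.2500, 0.2500, 0.2500], E[r] = 0.7500, γ^t·E[r] = 0.750000, running G = 0.750000
t=1: π = [0.2813, 0.2500, 0.2188, 0.2500], E[r] = 0.7500, γ^t·E[r] = 0.600000, running G = 1.350000
t=2: π = [0.2734, 0.2461, 0.2188, 0.2617], E[r] = 0.7227, γ^t·E[r] = 0.462500, running G = 1.812500
t=3: π = [0.2739, 0.2466, 0.2192, 0.2603], E[r] = 0.7261, γ^t·E[r] = 0.371750, running G = 2.184250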